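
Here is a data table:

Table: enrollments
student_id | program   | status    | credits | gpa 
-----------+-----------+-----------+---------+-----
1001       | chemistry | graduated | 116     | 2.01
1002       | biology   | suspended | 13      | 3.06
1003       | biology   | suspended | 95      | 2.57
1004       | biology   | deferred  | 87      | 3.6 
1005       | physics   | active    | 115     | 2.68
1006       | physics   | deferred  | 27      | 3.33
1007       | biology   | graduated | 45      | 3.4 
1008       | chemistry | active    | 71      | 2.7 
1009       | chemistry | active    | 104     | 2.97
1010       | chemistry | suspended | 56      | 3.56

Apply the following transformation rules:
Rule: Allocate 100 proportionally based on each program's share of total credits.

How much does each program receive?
biology: 32.92, chemistry: 47.6, physics: 19.48

Step 1: Calculate total credits = 729
Step 2: Calculate each program's proportion:
  biology: 240/729 = 32.92% → 32.92
  chemistry: 347/729 = 47.60% → 47.6
  physics: 142/729 = 19.48% → 19.48
Step 3: Verify: sum of allocations ≈ 100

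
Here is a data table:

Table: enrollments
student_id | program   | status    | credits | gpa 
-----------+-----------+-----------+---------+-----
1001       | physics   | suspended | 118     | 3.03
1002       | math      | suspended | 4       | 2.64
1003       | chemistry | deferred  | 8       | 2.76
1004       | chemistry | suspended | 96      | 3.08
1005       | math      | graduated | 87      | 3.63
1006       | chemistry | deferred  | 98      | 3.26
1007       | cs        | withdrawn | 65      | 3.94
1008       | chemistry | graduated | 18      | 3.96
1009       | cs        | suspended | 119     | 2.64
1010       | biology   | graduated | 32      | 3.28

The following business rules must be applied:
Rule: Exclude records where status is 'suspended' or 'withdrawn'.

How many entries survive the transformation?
5

Step 1: Count records to exclude
  - 4 (suspended) + 1 (withdrawn) = 5 records
Step 2: Total records: 10
Step 3: Remaining = 10 - 5 = 5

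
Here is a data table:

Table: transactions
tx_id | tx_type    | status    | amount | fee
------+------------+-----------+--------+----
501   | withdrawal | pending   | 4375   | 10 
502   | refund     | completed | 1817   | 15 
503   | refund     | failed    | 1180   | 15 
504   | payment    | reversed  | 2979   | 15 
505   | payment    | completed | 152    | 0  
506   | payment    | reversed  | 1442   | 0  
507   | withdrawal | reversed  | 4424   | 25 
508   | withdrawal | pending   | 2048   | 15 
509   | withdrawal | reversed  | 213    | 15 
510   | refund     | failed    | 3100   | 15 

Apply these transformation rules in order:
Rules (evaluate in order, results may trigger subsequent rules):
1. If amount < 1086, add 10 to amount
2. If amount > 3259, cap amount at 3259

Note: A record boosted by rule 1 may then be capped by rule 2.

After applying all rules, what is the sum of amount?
19469

Step 1: Apply rule 1 to records with amount < 1086
  - 2 records get bonus of 10
  - Of these, 0 records then exceed 3259 and get capped
Step 2: Apply rule 2 to records with amount > 3259
  - 2 records (original) are capped
Step 3: Calculate final sum = 19469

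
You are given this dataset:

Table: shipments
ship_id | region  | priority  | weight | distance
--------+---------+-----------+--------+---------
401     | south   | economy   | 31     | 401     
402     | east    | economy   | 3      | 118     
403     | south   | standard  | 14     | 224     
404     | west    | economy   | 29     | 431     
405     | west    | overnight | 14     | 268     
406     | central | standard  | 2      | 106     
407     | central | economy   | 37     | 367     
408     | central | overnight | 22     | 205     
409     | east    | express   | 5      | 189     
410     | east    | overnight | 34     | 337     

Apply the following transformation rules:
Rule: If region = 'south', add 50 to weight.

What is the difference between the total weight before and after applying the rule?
100

Step 1: Original sum of weight = 191
Step 2: 2 records have region = 'south'
Step 3: Each affected record changes by 50
Step 4: Total change = 2 × 50 = 100
Step 5: New sum = 191 + 100 = 291
Step 6: Difference = |291 - 191| = 100
        (Sum increased by 100)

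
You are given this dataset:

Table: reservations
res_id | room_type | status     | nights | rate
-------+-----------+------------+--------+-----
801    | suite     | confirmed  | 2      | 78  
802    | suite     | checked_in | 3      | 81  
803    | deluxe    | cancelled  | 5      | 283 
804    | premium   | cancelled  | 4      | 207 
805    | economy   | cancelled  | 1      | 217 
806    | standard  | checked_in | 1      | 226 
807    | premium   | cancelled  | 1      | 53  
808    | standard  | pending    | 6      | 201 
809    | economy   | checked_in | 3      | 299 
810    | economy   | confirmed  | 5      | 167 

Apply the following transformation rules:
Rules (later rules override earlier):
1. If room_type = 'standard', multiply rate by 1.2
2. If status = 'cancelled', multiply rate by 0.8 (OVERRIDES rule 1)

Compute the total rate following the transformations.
1745.4

Step 1: Rule 2 takes priority for records with status = 'cancelled'
  - 4 records: 760 × 0.8 = 608.0
Step 2: Rule 1 applies to remaining records with room_type = 'standard'
  - 2 records: 427 × 1.2 = 512.4
Step 3: Other records unchanged: 625
Step 4: Final sum = 608.0 + 512.4 + 625 = 1745.4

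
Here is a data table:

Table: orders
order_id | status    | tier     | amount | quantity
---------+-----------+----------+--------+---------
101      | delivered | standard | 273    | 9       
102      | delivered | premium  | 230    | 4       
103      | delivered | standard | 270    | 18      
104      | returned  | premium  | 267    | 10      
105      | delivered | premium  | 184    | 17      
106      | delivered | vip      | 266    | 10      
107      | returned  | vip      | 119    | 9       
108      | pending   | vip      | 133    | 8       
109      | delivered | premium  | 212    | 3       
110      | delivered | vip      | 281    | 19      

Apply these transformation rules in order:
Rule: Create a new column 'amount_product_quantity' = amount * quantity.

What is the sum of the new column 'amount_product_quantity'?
24805

Step 1: For each record, compute amount * quantity
Example calculations:
  273 * 9 = 2457
  230 * 4 = 920
  270 * 18 = 4860
  ...
Step 2: Sum all derived values
Step 3: Total = 24805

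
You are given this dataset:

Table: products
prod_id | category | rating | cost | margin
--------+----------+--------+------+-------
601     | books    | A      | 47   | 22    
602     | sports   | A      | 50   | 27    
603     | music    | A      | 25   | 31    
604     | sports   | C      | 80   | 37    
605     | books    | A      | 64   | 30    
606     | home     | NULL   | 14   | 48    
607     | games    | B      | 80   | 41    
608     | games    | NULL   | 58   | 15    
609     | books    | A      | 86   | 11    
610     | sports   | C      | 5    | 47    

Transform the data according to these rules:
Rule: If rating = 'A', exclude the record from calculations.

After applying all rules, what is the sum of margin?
188

Step 1: Identify records where rating = 'A'
Step 2: The excluded records sum to 121
Step 3: Original total margin = 309
Step 4: Remaining total = 309 - 121 = 188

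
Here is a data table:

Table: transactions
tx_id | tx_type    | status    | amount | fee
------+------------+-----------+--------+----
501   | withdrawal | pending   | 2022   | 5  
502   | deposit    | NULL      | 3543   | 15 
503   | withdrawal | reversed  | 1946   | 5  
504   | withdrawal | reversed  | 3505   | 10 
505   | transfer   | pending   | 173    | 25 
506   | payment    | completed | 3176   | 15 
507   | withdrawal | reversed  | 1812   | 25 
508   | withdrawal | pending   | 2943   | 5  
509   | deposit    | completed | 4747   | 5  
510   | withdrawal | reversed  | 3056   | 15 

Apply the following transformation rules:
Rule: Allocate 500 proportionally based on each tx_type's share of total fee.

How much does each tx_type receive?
deposit: 80.0, payment: 60.0, transfer: 100.0, withdrawal: 260.0

Step 1: Calculate total fee = 125
Step 2: Calculate each tx_type's proportion:
  deposit: 20/125 = 16.00% → 80.0
  payment: 15/125 = 12.00% → 60.0
  transfer: 25/125 = 20.00% → 100.0
  withdrawal: 65/125 = 52.00% → 260.0
Step 3: Verify: sum of allocations ≈ 500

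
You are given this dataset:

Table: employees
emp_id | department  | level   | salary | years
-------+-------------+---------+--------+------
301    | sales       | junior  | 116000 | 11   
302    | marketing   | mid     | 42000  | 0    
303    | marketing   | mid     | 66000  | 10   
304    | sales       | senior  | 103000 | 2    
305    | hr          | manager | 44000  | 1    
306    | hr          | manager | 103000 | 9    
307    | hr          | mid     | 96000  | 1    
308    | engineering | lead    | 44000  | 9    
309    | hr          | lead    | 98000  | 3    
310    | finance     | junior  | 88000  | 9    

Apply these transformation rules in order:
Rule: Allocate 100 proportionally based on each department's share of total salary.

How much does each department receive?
engineering: 5.5, finance: 11.0, hr: 42.62, marketing: 13.5, sales: 27.38

Step 1: Calculate total salary = 800000
Step 2: Calculate each department's proportion:
  engineering: 44000/800000 = 5.50% → 5.5
  finance: 88000/800000 = 11.00% → 11.0
  hr: 341000/800000 = 42.62% → 42.62
  marketing: 108000/800000 = 13.50% → 13.5
  sales: 219000/800000 = 27.38% → 27.38
Step 3: Verify: sum of allocations ≈ 100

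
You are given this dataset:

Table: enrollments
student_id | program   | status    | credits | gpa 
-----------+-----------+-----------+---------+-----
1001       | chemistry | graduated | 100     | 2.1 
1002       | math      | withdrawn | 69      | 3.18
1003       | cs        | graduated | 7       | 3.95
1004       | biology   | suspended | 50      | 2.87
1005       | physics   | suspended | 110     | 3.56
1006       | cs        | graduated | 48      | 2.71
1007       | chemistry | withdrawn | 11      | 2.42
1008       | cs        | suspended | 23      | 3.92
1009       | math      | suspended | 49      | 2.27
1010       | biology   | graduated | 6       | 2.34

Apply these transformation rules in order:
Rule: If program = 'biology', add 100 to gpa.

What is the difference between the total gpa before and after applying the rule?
200.0

Step 1: Original sum of gpa = 29.32
Step 2: 2 records have program = 'biology'
Step 3: Each affected record changes by 100
Step 4: Total change = 2 × 100 = 200
Step 5: New sum = 29.32 + 200 = 229.32
Step 6: Difference = |229.32 - 29.32| = 200.0
        (Sum increased by 200.0)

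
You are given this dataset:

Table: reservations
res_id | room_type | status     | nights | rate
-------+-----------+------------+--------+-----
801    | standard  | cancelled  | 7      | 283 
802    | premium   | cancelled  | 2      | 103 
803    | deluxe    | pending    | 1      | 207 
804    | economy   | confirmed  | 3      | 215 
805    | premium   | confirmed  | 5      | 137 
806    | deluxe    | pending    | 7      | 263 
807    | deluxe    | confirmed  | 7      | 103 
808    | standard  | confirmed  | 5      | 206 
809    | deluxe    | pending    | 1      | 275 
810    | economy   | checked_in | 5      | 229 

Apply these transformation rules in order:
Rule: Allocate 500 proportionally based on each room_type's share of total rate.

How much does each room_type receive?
deluxe: 209.8, economy: 109.85, premium: 59.38, standard: 120.98

Step 1: Calculate total rate = 2021
Step 2: Calculate each room_type's proportion:
  deluxe: 848/2021 = 41.96% → 209.8
  economy: 444/2021 = 21.97% → 109.85
  premium: 240/2021 = 11.88% → 59.38
  standard: 489/2021 = 24.20% → 120.98
Step 3: Verify: sum of allocations ≈ 500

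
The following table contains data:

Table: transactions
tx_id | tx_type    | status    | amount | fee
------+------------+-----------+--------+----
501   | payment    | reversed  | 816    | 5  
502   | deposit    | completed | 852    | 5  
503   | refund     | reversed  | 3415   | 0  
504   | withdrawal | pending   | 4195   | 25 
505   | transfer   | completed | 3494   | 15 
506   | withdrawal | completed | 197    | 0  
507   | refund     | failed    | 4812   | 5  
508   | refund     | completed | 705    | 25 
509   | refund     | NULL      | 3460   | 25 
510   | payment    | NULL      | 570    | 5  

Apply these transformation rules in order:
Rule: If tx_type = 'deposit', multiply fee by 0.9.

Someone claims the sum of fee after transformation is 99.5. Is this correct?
No, the correct result is 109.5.

Step 1: Calculate the correct sum after transformation
Step 2: Apply multiplier 0.9 to records where tx_type = 'deposit'
Step 3: Correct result = 109.5
Step 4: Claimed result = 99.5
Step 5: 109.5 ≠ 99.5
Conclusion: The claimed result is incorrect. The correct answer is 109.5.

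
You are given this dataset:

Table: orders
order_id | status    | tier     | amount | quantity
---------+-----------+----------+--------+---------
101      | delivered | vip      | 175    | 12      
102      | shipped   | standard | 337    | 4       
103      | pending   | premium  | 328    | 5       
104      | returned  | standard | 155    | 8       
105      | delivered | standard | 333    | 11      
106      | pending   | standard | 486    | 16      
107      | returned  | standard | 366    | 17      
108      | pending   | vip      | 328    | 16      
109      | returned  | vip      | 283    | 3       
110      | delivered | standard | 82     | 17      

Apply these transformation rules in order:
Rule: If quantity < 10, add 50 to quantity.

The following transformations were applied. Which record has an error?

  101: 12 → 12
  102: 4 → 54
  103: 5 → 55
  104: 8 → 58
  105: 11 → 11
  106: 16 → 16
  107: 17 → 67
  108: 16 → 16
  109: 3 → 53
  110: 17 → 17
Record 107 has an error. The correct transformed value should be 17, not 67.

Step 1: Check each record against the rule
Step 2: Record 107 has quantity = 17
Step 3: Since 17 >= 10, the bonus should not have been applied
Step 4: Correct value = 17, but claimed value = 67
Conclusion: Record 107 has the error.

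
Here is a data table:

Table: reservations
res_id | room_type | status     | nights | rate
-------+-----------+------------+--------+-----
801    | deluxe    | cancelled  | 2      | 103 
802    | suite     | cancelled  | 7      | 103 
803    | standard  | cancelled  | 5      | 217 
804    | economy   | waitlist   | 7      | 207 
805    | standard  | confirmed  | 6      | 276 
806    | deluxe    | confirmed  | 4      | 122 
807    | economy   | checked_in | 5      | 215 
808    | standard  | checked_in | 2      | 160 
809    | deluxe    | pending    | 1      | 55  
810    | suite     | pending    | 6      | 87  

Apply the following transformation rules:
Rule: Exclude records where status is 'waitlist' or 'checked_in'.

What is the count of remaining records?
7

Step 1: Count records to exclude
  - 1 (waitlist) + 2 (checked_in) = 3 records
Step 2: Total records: 10
Step 3: Remaining = 10 - 3 = 7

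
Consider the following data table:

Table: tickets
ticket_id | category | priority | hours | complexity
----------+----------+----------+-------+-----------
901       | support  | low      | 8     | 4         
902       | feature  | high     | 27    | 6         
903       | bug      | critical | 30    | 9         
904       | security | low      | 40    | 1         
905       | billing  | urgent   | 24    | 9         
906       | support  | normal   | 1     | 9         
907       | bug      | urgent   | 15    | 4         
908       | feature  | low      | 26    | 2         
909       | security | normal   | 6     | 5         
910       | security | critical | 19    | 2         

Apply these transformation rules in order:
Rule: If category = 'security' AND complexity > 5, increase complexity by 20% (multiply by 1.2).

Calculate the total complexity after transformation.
51

Step 1: Find records where category = 'security' AND complexity > 5
Step 2: 0 records match, summing to 0
Step 3: After multiplier: 0 × 1.2 = 0.0
Step 4: Unaffected records sum: 51
Step 5: Final sum = 0.0 + 51 = 51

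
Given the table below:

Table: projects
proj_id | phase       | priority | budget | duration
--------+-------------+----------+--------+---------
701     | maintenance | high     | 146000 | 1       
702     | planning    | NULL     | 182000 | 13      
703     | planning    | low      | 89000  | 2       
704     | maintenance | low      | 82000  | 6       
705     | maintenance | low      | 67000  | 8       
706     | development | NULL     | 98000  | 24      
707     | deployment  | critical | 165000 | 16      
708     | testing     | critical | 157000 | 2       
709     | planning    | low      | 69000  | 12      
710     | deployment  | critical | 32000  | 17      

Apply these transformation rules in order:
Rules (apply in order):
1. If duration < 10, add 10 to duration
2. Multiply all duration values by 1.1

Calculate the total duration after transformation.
166.1

Step 1: Apply Rule 1 - Add 10 to records with duration < 10
  - 5 records affected: 19 + (5 × 10) = 69
  - Unaffected records: 82
  - Sum after Rule 1: 151
Step 2: Apply Rule 2 - Multiply all by 1.1
  - 151 × 1.1 = 166.1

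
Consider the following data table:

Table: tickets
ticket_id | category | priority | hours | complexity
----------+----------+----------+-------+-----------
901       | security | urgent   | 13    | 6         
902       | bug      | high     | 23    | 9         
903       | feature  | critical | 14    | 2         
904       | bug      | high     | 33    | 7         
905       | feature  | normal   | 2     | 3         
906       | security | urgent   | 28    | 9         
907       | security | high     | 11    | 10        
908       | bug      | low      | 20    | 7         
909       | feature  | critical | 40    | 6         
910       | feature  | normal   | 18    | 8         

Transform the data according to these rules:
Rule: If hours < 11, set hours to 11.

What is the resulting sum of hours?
211

Step 1: 1 records have hours < 11
Step 2: These records originally summed to 2
Step 3: After setting to minimum: 1 × 11 = 11
Step 4: Unaffected records sum: 200
Step 5: Final sum = 11 + 200 = 211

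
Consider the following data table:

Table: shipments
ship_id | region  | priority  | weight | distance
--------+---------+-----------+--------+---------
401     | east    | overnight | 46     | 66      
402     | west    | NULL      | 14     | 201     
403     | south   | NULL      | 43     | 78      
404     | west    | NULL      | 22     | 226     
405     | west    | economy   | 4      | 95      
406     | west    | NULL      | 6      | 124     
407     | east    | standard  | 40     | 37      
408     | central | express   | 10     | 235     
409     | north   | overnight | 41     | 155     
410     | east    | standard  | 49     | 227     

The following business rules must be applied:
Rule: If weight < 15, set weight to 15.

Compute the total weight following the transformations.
301

Step 1: 4 records have weight < 15
Step 2: These records originally summed to 34
Step 3: After setting to minimum: 4 × 15 = 60
Step 4: Unaffected records sum: 241
Step 5: Final sum = 60 + 241 = 301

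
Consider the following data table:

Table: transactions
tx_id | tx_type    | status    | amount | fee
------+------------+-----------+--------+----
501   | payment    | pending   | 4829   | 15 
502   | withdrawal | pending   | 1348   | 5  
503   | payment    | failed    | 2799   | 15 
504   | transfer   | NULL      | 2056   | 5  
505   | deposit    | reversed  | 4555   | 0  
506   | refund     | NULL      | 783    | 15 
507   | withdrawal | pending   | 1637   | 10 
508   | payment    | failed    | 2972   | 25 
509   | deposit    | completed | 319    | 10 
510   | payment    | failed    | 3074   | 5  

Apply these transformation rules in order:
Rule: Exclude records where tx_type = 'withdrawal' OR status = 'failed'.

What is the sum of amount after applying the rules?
12542

Step 1: Find records where tx_type = 'withdrawal' OR status = 'failed'
Step 2: 5 records match, summing to 11830
Step 3: Original sum: 24372
Step 4: Remaining sum = 24372 - 11830 = 12542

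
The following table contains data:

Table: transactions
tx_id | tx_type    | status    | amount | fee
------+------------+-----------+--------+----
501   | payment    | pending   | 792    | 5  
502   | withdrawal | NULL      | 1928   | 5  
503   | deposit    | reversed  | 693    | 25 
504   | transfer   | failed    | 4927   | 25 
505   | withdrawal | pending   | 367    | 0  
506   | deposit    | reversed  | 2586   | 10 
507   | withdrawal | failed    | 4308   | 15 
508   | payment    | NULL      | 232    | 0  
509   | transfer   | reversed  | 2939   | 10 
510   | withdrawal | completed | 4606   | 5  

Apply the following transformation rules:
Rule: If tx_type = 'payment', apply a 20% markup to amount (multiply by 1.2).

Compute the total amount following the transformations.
23582.8

Step 1: Records with tx_type = 'payment' have total amount = 1024
Step 2: Apply multiplier: 1024 × 1.2 = 1228.8
Step 3: Other records total: 22354
Step 4: Final sum = 1228.8 + 22354 = 23582.8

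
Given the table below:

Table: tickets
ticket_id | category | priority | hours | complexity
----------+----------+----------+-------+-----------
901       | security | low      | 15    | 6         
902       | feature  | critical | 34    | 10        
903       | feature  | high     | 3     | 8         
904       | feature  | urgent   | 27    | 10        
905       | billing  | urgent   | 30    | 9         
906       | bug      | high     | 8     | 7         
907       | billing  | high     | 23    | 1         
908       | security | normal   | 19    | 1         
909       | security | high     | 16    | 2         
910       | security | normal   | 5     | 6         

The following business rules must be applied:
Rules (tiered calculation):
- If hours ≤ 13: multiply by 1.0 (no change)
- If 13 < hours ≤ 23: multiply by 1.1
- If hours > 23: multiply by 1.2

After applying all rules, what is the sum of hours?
205.5

Step 1: Tier 1 (hours ≤ 13): 3 records, sum = 16 × 1.0 = 16.0
Step 2: Tier 2 (13 < hours ≤ 23): 4 records, sum = 73 × 1.1 = 80.3
Step 3: Tier 3 (hours > 23): 3 records, sum = 91 × 1.2 = 109.2
Step 4: Final sum = 16.0 + 80.3 + 109.2 = 205.5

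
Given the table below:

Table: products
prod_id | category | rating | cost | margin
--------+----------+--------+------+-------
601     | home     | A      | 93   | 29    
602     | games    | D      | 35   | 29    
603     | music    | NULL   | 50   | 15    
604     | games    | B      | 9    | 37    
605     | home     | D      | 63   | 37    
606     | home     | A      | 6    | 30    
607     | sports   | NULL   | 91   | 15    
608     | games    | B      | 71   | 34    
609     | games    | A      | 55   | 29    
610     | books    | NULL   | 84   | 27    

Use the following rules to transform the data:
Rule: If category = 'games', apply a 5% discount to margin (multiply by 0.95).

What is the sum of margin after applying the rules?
275.55

Step 1: Records with category = 'games' have total margin = 129
Step 2: Apply multiplier: 129 × 0.95 = 122.55
Step 3: Other records total: 153
Step 4: Final sum = 122.55 + 153 = 275.55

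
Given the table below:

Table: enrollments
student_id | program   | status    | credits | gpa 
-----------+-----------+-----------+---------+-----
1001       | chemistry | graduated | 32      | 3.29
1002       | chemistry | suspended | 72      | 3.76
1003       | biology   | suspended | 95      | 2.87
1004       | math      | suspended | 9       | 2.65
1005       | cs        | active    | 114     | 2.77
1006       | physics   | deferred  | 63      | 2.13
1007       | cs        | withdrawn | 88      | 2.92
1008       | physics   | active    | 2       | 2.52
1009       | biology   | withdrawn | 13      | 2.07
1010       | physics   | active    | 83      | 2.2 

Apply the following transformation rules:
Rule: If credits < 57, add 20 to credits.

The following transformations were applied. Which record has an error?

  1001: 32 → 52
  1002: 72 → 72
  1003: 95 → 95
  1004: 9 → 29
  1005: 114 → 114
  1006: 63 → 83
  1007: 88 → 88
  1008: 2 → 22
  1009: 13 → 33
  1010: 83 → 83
Record 1006 has an error. The correct transformed value should be 63, not 83.

Step 1: Check each record against the rule
Step 2: Record 1006 has credits = 63
Step 3: Since 63 >= 57, the bonus should not have been applied
Step 4: Correct value = 63, but claimed value = 83
Conclusion: Record 1006 has the error.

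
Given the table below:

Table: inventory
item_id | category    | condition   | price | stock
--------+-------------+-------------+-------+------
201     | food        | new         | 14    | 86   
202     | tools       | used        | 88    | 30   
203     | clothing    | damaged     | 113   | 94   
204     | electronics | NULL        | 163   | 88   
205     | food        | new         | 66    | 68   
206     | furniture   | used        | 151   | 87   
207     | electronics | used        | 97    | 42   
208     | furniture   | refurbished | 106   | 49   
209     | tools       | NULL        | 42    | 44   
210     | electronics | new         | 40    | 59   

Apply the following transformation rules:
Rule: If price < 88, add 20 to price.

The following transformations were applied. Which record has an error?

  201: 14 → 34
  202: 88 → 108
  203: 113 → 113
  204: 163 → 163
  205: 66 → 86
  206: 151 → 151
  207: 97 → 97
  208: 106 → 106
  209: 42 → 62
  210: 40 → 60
Record 202 has an error. The correct transformed value should be 88, not 108.

Step 1: Check each record against the rule
Step 2: Record 202 has price = 88
Step 3: Since 88 >= 88, the bonus should not have been applied
Step 4: Correct value = 88, but claimed value = 108
Conclusion: Record 202 has the error.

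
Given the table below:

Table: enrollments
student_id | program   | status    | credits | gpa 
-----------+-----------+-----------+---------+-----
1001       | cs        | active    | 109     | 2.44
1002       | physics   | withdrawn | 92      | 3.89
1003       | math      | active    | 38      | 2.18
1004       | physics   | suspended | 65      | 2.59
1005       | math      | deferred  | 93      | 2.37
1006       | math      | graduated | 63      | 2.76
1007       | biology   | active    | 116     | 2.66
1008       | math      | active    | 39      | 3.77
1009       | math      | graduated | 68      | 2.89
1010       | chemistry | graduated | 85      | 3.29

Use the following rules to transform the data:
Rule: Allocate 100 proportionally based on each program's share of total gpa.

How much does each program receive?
biology: 9.22, chemistry: 11.41, cs: 8.46, math: 48.44, physics: 22.47

Step 1: Calculate total gpa = 28.84
Step 2: Calculate each program's proportion:
  biology: 2.66/28.84 = 9.22% → 9.22
  chemistry: 3.29/28.84 = 11.41% → 11.41
  cs: 2.44/28.84 = 8.46% → 8.46
  math: 13.97/28.84 = 48.44% → 48.44
  physics: 6.48/28.84 = 22.47% → 22.47
Step 3: Verify: sum of allocations ≈ 100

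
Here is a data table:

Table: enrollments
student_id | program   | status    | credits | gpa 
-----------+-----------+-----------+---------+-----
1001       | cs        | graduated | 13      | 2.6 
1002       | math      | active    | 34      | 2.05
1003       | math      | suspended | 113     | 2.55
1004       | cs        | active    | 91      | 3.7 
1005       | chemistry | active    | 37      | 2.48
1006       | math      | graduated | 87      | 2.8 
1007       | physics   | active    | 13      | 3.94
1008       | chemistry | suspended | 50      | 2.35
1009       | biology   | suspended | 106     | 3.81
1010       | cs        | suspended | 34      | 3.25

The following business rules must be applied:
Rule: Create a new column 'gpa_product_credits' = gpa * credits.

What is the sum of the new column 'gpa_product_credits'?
1746.79

Step 1: For each record, compute gpa * credits
Example calculations:
  2.6 * 13 = 33.8
  2.05 * 34 = 69.7
  2.55 * 113 = 288.15
  ...
Step 2: Sum all derived values
Step 3: Total = 1746.79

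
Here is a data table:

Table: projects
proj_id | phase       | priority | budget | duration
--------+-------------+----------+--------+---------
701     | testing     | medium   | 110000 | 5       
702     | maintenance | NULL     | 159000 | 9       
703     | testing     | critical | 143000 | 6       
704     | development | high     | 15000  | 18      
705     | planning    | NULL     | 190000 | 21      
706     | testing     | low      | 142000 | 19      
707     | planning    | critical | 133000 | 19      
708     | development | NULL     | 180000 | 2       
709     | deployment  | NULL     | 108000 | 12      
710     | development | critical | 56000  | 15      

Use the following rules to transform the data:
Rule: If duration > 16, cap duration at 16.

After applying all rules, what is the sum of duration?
113

Step 1: 4 records have duration > 16
Step 2: These records originally summed to 77
Step 3: After capping: 4 × 16 = 64
Step 4: Unaffected records sum: 49
Step 5: Final sum = 64 + 49 = 113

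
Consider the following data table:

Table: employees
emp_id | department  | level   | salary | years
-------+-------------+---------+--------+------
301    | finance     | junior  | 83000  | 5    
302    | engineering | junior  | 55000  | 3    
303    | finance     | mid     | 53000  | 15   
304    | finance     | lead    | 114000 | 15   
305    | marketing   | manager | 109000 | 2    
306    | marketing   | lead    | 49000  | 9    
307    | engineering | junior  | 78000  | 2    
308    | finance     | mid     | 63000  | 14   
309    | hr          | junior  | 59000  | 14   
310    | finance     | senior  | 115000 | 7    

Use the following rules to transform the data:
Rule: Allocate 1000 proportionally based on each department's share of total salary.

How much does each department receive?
engineering: 170.95, finance: 550.13, hr: 75.84, marketing: 203.08

Step 1: Calculate total salary = 778000
Step 2: Calculate each department's proportion:
  engineering: 133000/778000 = 17.10% → 170.95
  finance: 428000/778000 = 55.01% → 550.13
  hr: 59000/778000 = 7.58% → 75.84
  marketing: 158000/778000 = 20.31% → 203.08
Step 3: Verify: sum of allocations ≈ 1000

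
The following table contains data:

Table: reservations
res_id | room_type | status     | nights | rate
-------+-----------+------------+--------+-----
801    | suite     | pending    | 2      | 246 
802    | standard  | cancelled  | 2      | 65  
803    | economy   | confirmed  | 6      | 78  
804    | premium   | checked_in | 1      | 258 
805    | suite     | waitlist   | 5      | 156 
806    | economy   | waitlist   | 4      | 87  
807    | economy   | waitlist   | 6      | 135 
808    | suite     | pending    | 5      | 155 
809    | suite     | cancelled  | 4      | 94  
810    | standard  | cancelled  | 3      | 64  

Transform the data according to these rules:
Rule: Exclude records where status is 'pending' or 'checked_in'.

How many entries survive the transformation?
7

Step 1: Count records to exclude
  - 2 (pending) + 1 (checked_in) = 3 records
Step 2: Total records: 10
Step 3: Remaining = 10 - 3 = 7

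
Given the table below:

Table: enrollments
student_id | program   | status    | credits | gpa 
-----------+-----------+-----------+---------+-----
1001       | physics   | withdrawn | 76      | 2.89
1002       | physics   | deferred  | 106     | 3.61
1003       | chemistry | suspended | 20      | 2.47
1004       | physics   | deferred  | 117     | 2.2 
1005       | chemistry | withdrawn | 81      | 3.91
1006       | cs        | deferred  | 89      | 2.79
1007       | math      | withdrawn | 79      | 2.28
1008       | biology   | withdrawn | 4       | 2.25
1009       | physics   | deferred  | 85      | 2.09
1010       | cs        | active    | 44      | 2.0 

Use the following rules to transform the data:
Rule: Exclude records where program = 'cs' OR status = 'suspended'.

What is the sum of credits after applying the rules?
548

Step 1: Find records where program = 'cs' OR status = 'suspended'
Step 2: 3 records match, summing to 153
Step 3: Original sum: 701
Step 4: Remaining sum = 701 - 153 = 548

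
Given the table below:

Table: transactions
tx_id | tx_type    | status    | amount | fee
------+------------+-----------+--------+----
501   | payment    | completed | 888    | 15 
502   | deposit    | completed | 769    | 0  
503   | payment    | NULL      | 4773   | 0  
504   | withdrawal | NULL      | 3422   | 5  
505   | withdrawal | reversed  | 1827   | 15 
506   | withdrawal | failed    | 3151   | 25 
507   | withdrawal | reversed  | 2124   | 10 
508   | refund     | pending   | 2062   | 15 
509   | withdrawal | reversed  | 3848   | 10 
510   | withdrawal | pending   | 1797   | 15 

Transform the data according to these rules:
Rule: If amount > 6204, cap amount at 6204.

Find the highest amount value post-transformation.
4773

Step 1: Original maximum amount = 4773
Step 2: Check cap of 6204 against maximum
Step 3: No records exceed the cap (max 4773 <= cap 6204), so no capping applies
Step 4: Maximum after transformation = 4773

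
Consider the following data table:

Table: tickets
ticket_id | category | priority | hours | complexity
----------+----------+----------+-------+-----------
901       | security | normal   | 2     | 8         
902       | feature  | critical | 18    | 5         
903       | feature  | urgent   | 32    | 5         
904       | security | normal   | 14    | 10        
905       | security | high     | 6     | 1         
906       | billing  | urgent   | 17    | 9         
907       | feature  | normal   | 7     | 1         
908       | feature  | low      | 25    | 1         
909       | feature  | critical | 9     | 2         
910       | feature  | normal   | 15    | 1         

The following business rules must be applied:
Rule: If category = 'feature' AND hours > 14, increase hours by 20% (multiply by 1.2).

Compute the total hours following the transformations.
163.0

Step 1: Find records where category = 'feature' AND hours > 14
Step 2: 4 records match, summing to 90
Step 3: After multiplier: 90 × 1.2 = 108.0
Step 4: Unaffected records sum: 55
Step 5: Final sum = 108.0 + 55 = 163.0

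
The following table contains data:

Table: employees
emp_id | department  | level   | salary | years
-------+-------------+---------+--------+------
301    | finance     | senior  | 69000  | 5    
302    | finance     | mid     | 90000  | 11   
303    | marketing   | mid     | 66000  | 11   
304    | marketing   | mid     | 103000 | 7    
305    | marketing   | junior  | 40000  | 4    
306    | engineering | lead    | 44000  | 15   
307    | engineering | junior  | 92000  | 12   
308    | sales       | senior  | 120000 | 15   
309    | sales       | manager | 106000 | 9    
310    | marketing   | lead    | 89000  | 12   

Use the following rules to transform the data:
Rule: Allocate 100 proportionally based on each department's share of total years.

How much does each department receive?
engineering: 26.73, finance: 15.84, marketing: 33.66, sales: 23.76

Step 1: Calculate total years = 101
Step 2: Calculate each department's proportion:
  engineering: 27/101 = 26.73% → 26.73
  finance: 16/101 = 15.84% → 15.84
  marketing: 34/101 = 33.66% → 33.66
  sales: 24/101 = 23.76% → 23.76
Step 3: Verify: sum of allocations ≈ 100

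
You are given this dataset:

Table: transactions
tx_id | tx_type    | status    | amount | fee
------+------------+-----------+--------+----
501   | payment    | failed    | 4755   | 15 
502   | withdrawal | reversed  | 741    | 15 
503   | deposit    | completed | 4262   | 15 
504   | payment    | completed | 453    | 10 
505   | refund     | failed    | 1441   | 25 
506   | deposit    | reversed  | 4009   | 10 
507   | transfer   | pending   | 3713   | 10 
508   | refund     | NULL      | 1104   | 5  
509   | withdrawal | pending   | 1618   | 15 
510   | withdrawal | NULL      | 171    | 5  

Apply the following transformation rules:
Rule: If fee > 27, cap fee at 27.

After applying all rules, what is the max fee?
25

Step 1: Original maximum fee = 25
Step 2: Check cap of 27 against maximum
Step 3: No records exceed the cap (max 25 <= cap 27), so no capping applies
Step 4: Maximum after transformation = 25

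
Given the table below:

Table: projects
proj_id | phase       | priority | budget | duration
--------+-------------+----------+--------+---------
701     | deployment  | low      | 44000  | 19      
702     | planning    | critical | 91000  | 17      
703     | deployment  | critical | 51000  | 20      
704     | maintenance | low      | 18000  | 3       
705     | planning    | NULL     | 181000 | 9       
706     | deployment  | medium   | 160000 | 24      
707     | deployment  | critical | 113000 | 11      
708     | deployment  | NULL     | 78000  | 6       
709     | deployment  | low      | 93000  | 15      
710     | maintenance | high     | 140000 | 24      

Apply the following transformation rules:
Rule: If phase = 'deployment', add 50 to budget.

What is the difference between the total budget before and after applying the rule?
300

Step 1: Original sum of budget = 969000
Step 2: 6 records have phase = 'deployment'
Step 3: Each affected record changes by 50
Step 4: Total change = 6 × 50 = 300
Step 5: New sum = 969000 + 300 = 969300
Step 6: Difference = |969300 - 969000| = 300
        (Sum increased by 300)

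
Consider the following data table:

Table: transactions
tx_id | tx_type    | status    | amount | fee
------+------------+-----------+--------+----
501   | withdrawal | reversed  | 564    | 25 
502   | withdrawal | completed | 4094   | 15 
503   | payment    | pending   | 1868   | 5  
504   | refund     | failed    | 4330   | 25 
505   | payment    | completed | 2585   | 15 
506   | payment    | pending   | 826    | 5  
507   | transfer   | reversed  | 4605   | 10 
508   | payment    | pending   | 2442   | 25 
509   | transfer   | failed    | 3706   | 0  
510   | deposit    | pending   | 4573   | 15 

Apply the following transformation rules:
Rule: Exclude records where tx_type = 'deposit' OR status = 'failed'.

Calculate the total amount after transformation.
16984

Step 1: Find records where tx_type = 'deposit' OR status = 'failed'
Step 2: 3 records match, summing to 12609
Step 3: Original sum: 29593
Step 4: Remaining sum = 29593 - 12609 = 16984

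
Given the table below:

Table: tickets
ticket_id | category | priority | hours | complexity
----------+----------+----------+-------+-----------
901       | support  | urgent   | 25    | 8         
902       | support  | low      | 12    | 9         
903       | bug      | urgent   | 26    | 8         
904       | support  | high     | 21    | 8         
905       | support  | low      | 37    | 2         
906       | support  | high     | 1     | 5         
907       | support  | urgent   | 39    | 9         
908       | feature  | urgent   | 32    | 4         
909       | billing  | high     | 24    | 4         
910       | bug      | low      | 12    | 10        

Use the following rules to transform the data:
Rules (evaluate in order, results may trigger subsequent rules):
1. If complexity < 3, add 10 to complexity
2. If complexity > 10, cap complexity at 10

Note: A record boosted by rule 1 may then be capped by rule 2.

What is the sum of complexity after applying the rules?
75

Step 1: Apply rule 1 to records with complexity < 3
  - 1 records get bonus of 10
  - Of these, 1 records then exceed 10 and get capped
Step 2: Apply rule 2 to records with complexity > 10
  - 0 records (original) are capped
Step 3: Calculate final sum = 75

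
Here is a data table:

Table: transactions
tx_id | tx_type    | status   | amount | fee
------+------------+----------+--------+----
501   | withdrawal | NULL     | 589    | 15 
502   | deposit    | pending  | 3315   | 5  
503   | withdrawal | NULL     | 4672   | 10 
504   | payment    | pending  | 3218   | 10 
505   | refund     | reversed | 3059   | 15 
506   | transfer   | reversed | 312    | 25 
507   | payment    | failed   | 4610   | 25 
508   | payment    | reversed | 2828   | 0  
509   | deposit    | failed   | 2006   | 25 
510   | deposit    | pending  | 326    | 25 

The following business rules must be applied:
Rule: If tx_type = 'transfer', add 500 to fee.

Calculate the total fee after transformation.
655

Step 1: Count records where tx_type = 'transfer': 1
Step 2: Total bonus added: 1 × 500 = 500
Step 3: Original sum of fee: 155
Step 4: Final sum = 155 + 500 = 655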